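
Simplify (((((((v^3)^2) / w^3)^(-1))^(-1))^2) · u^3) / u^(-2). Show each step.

(((((((v^3)^2) / w^3)^(-1))^(-1))^2) · u^3) / u^(-2)
= ((((((v^3)^2) / w^3)^(-1))^(-2)) · u^3) / u^(-2)    [power of a power]
= (((((v^3)^2) / w^3)^2) · u^3) / u^(-2)    [power of a power]
= (((((v^3)^2)^2) / ((w^3)^2)) · u^3) / u^(-2)    [power of a quotient]
= ((((v^3)^4) / ((w^3)^2)) · u^3) / u^(-2)    [power of a power]
= ((v^12 / ((w^3)^2)) · u^3) / u^(-2)    [power of a power]
= ((v^12 / w^6) · u^3) / u^(-2)    [power of a power]
= u^5v^12w^(-6)    [quotient of powers]

u^5v^12w^(-6)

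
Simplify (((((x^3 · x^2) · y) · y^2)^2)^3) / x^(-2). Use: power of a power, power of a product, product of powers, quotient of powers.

(((((x^3 · x^2) · y) · y^2)^2)^3) / x^(-2)
= ((((x^3 · x^2) · y) · y^2)^6) / x^(-2)    [power of a power]
= ((((x^3 · x^2) · y)^6) · ((y^2)^6)) / x^(-2)    [power of a product]
= ((((x^3 · x^2)^6) · (y^6)) · ((y^2)^6)) / x^(-2)    [power of a product]
= (((((x^3)^6) · ((x^2)^6)) · (y^6)) · ((y^2)^6)) / x^(-2)    [power of a product]
= (((x^18 · ((x^2)^6)) · (y^6)) · ((y^2)^6)) / x^(-2)    [power of a power]
= (((x^18 · x^12) · (y^6)) · ((y^2)^6)) / x^(-2)    [power of a power]
= ((x^30 · (y^6)) · ((y^2)^6)) / x^(-2)    [product of powers]
= ((x^30 · y^6) · y^12) / x^(-2)    [power of a power]
= x^32y^18    [quotient of powers; product of powers]

x^32y^18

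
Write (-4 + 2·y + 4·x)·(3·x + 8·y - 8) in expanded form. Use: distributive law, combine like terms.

-44·x - 48·y + 32 + 38·x·y + 16·y^2 + 12·x^2

(-4 + 2·y + 4·x)·(3·x + 8·y - 8)
= -12·x - 32·y + 32 + 6·x·y + 16·y^2 - 16·y + 12·x^2 + 32·x·y - 32·x    [distributive law]
= -44·x - 48·y + 32 + 38·x·y + 16·y^2 + 12·x^2    [combine like terms]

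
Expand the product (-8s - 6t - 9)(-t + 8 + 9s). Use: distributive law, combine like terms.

(-8s - 6t - 9)(-t + 8 + 9s)
= 8st - 64s - 72s^2 + 6t^2 - 48t - 54st + 9t - 72 - 81s    [distributive law]
= -46st - 145s - 72s^2 + 6t^2 - 39t - 72    [combine like terms]

-46st - 145s - 72s^2 + 6t^2 - 39t - 72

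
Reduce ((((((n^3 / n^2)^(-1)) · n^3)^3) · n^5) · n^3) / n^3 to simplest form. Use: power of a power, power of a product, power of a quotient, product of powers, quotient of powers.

n^11

((((((n^3 / n^2)^(-1)) · n^3)^3) · n^5) · n^3) / n^3
= ((((((n^3 / n^2)^(-1))^3) · ((n^3)^3)) · n^5) · n^3) / n^3    [power of a product]
= (((((n^3 / n^2)^(-3)) · ((n^3)^3)) · n^5) · n^3) / n^3    [power of a power]
= ((((((n^3)^(-3)) / ((n^2)^(-3))) · ((n^3)^3)) · n^5) · n^3) / n^3    [power of a quotient]
= ((((n^(-9) / ((n^2)^(-3))) · ((n^3)^3)) · n^5) · n^3) / n^3    [power of a power]
= ((((n^(-9) / n^(-6)) · ((n^3)^3)) · n^5) · n^3) / n^3    [power of a power]
= (((n^(-3) · ((n^3)^3)) · n^5) · n^3) / n^3    [quotient of powers]
= (((n^(-3) · n^9) · n^5) · n^3) / n^3    [power of a power]
= ((n^6 · n^5) · n^3) / n^3    [product of powers]
= (n^11 · n^3) / n^3    [product of powers]
= n^14 / n^3    [product of powers]
= n^11    [quotient of powers]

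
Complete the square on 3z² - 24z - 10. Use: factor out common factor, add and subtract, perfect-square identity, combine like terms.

3(z - 4)² - 58

3z² - 24z - 10
= 3(z² - 8z) - 10    [factor out 3 from the z-terms]
= 3(z² - 8z + 16 - 16) - 10    [add and subtract 16 inside the bracket]
= 3(z - 4)² - 48 - 10    [perfect-square identity]
= 3(z - 4)² - 58    [combine constants]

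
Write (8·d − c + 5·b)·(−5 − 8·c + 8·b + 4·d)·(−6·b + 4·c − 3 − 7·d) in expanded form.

(8·d − c + 5·b)·(−5 − 8·c + 8·b + 4·d)·(−6·b + 4·c − 3 − 7·d)
= (−40·d − 64·c·d + 64·b·d + 32·d^2 + 5·c + 8·c^2 − 8·b·c − 4·c·d − 25·b − 40·b·c + 40·b^2 + 20·b·d)·(−6·b + 4·c − 3 − 7·d)    [distributive law]
= (−40·d − 68·c·d + 84·b·d + 32·d^2 + 5·c + 8·c^2 − 48·b·c − 25·b + 40·b^2)·(−6·b + 4·c − 3 − 7·d)    [combine like terms]
= 240·b·d − 160·c·d + 120·d + 280·d^2 + 408·b·c·d − 272·c^2·d + 204·c·d + 476·c·d^2 − 504·b^2·d + 336·b·c·d − 252·b·d − 588·b·d^2 − 192·b·d^2 + 128·c·d^2 − 96·d^2 − 224·d^3 − 30·b·c + 20·c^2 − 15·c − 35·c·d − 48·b·c^2 + 32·c^3 − 24·c^2 − 56·c^2·d + 288·b^2·c − 192·b·c^2 + 144·b·c + 336·b·c·d + 150·b^2 − 100·b·c + 75·b + 175·b·d − 240·b^3 + 160·b^2·c − 120·b^2 − 280·b^2·d    [distributive law]
= 163·b·d + 9·c·d + 120·d + 184·d^2 + 1080·b·c·d − 328·c^2·d + 604·c·d^2 − 784·b^2·d − 780·b·d^2 − 224·d^3 + 14·b·c − 4·c^2 − 15·c − 240·b·c^2 + 32·c^3 + 448·b^2·c + 30·b^2 + 75·b − 240·b^3    [combine like terms]

163·b·d + 9·c·d + 120·d + 184·d^2 + 1080·b·c·d − 328·c^2·d + 604·c·d^2 − 784·b^2·d − 780·b·d^2 − 224·d^3 + 14·b·c − 4·c^2 − 15·c − 240·b·c^2 + 32·c^3 + 448·b^2·c + 30·b^2 + 75·b − 240·b^3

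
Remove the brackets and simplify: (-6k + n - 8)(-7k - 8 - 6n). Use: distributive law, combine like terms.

(-6k + n - 8)(-7k - 8 - 6n)
= 42k² + 48k + 36kn - 7kn - 8n - 6n² + 56k + 64 + 48n    [distributive law]
= 42k² + 104k + 29kn + 40n - 6n² + 64    [combine like terms]

42k² + 104k + 29kn + 40n - 6n² + 64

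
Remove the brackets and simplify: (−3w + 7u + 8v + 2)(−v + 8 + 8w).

67vw − 8w − 24w² − 7uv + 56u + 56uw − 8v² + 62v + 16

(−3w + 7u + 8v + 2)(−v + 8 + 8w)
= 3vw − 24w − 24w² − 7uv + 56u + 56uw − 8v² + 64v + 64vw − 2v + 16 + 16w    [distributive law]
= 67vw − 8w − 24w² − 7uv + 56u + 56uw − 8v² + 62v + 16    [combine like terms]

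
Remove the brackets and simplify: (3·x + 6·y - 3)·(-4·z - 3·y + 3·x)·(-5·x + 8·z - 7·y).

132·x^2·z - 96·x·z^2 + 276·x·y·z - 108·x^2·y + 27·x·y^2 - 45·x^3 - 192·y·z^2 + 24·y^2·z + 126·y^3 - 132·x·z + 96·z^2 - 12·y·z + 18·x·y - 63·y^2 + 45·x^2

(3·x + 6·y - 3)·(-4·z - 3·y + 3·x)·(-5·x + 8·z - 7·y)
= (-12·x·z - 9·x·y + 9·x^2 - 24·y·z - 18·y^2 + 18·x·y + 12·z + 9·y - 9·x)·(-5·x + 8·z - 7·y)    [distributive law]
= (-12·x·z + 9·x·y + 9·x^2 - 24·y·z - 18·y^2 + 12·z + 9·y - 9·x)·(-5·x + 8·z - 7·y)    [combine like terms]
= 60·x^2·z - 96·x·z^2 + 84·x·y·z - 45·x^2·y + 72·x·y·z - 63·x·y^2 - 45·x^3 + 72·x^2·z - 63·x^2·y + 120·x·y·z - 192·y·z^2 + 168·y^2·z + 90·x·y^2 - 144·y^2·z + 126·y^3 - 60·x·z + 96·z^2 - 84·y·z - 45·x·y + 72·y·z - 63·y^2 + 45·x^2 - 72·x·z + 63·x·y    [distributive law]
= 132·x^2·z - 96·x·z^2 + 276·x·y·z - 108·x^2·y + 27·x·y^2 - 45·x^3 - 192·y·z^2 + 24·y^2·z + 126·y^3 - 132·x·z + 96·z^2 - 12·y·z + 18·x·y - 63·y^2 + 45·x^2    [combine like terms]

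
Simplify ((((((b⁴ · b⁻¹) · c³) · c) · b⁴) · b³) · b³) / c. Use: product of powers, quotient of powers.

((((((b⁴ · b⁻¹) · c³) · c) · b⁴) · b³) · b³) / c
= (((((b³ · c³) · c) · b⁴) · b³) · b³) / c    [product of powers]
= b¹³c³    [quotient of powers; product of powers]

b¹³c³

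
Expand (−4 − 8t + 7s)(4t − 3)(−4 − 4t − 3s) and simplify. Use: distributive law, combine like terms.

−80t + 96t² − 52st − 48 + 48s + 128t³ − 16st² − 84s²t + 63s²

(−4 − 8t + 7s)(4t − 3)(−4 − 4t − 3s)
= (−16t + 12 − 32t² + 24t + 28st − 21s)(−4 − 4t − 3s)    [distributive law]
= (8t + 12 − 32t² + 28st − 21s)(−4 − 4t − 3s)    [combine like terms]
= −32t − 32t² − 24st − 48 − 48t − 36s + 128t² + 128t³ + 96st² − 112st − 112st² − 84s²t + 84s + 84st + 63s²    [distributive law]
= −80t + 96t² − 52st − 48 + 48s + 128t³ − 16st² − 84s²t + 63s²    [combine like terms]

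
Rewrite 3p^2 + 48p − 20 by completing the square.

3p^2 + 48p − 20
= 3(p^2 + 16p) − 20    [factor out 3 from the p-terms]
= 3(p^2 + 16p + 64 − 64) − 20    [add and subtract 64 inside the bracket]
= 3(p + 8)^2 − 192 − 20    [perfect-square identity]
= 3(p + 8)^2 − 212    [combine constants]

3(p + 8)^2 − 212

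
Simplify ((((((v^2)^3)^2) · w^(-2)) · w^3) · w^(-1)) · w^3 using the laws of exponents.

v^12w^3

((((((v^2)^3)^2) · w^(-2)) · w^3) · w^(-1)) · w^3
= (((((v^2)^6) · w^(-2)) · w^3) · w^(-1)) · w^3    [power of a power]
= (((v^12 · w^(-2)) · w^3) · w^(-1)) · w^3    [power of a power]
= v^12w^3    [product of powers]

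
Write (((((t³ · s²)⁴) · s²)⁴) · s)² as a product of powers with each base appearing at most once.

s⁸²·t⁹⁶

(((((t³ · s²)⁴) · s²)⁴) · s)²
= (((((t³ · s²)⁴) · s²)⁴)²) · (s²)    [power of a product]
= ((((t³ · s²)⁴) · s²)⁸) · (s²)    [power of a power]
= ((((t³ · s²)⁴)⁸) · ((s²)⁸)) · (s²)    [power of a product]
= (((t³ · s²)³²) · ((s²)⁸)) · (s²)    [power of a power]
= ((((t³)³²) · ((s²)³²)) · ((s²)⁸)) · (s²)    [power of a product]
= ((t⁹⁶ · ((s²)³²)) · ((s²)⁸)) · (s²)    [power of a power]
= ((t⁹⁶ · s⁶⁴) · ((s²)⁸)) · (s²)    [power of a power]
= ((t⁹⁶ · s⁶⁴) · s¹⁶) · (s²)    [power of a power]
= s⁸²·t⁹⁶    [product of powers]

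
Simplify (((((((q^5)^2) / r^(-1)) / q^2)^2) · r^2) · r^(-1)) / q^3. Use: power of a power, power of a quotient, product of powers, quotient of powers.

q^13r^3

(((((((q^5)^2) / r^(-1)) / q^2)^2) · r^2) · r^(-1)) / q^3
= (((((((q^5)^2) / r^(-1))^2) / ((q^2)^2)) · r^2) · r^(-1)) / q^3    [power of a quotient]
= (((((((q^5)^2)^2) / ((r^(-1))^2)) / ((q^2)^2)) · r^2) · r^(-1)) / q^3    [power of a quotient]
= ((((((q^5)^4) / ((r^(-1))^2)) / ((q^2)^2)) · r^2) · r^(-1)) / q^3    [power of a power]
= ((((q^20 / ((r^(-1))^2)) / ((q^2)^2)) · r^2) · r^(-1)) / q^3    [power of a power]
= ((((q^20 / r^(-2)) / ((q^2)^2)) · r^2) · r^(-1)) / q^3    [power of a power]
= ((((q^20 / r^(-2)) / q^4) · r^2) · r^(-1)) / q^3    [power of a power]
= q^13r^3    [quotient of powers; product of powers]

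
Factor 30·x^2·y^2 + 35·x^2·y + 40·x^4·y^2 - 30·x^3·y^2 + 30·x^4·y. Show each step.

30·x^2·y^2 + 35·x^2·y + 40·x^4·y^2 - 30·x^3·y^2 + 30·x^4·y
= 5(6·x^2·y^2 + 7·x^2·y + 8·x^4·y^2 - 6·x^3·y^2 + 6·x^4·y)    [factor out 5]
= 5·x^2·y(6·y + 7 + 8·x^2·y - 6·x·y + 6·x^2)    [factor out x^2·y]

5·x^2·y(6·y + 7 + 8·x^2·y - 6·x·y + 6·x^2)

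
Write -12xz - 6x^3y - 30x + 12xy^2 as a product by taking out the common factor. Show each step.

-12xz - 6x^3y - 30x + 12xy^2
= 6(-2xz - x^3y - 5x + 2xy^2)    [factor out 6]
= 6x(-2z - x^2y - 5 + 2y^2)    [factor out x]

6x(-2z - x^2y - 5 + 2y^2)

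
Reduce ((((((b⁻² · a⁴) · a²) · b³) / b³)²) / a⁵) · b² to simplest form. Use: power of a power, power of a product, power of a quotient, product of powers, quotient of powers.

a⁷b⁻²

((((((b⁻² · a⁴) · a²) · b³) / b³)²) / a⁵) · b²
= ((((((b⁻² · a⁴) · a²) · b³)²) / ((b³)²)) / a⁵) · b²    [power of a quotient]
= ((((((b⁻² · a⁴) · a²)²) · ((b³)²)) / ((b³)²)) / a⁵) · b²    [power of a product]
= ((((((b⁻² · a⁴)²) · ((a²)²)) · ((b³)²)) / ((b³)²)) / a⁵) · b²    [power of a product]
= (((((((b⁻²)²) · ((a⁴)²)) · ((a²)²)) · ((b³)²)) / ((b³)²)) / a⁵) · b²    [power of a product]
= (((((b⁻⁴ · ((a⁴)²)) · ((a²)²)) · ((b³)²)) / ((b³)²)) / a⁵) · b²    [power of a power]
= (((((b⁻⁴ · a⁸) · ((a²)²)) · ((b³)²)) / ((b³)²)) / a⁵) · b²    [power of a power]
= (((((b⁻⁴ · a⁸) · a⁴) · ((b³)²)) / ((b³)²)) / a⁵) · b²    [power of a power]
= (((((b⁻⁴ · a⁸) · a⁴) · b⁶) / ((b³)²)) / a⁵) · b²    [power of a power]
= (((((b⁻⁴ · a⁸) · a⁴) · b⁶) / b⁶) / a⁵) · b²    [power of a power]
= a⁷b⁻²    [quotient of powers; product of powers]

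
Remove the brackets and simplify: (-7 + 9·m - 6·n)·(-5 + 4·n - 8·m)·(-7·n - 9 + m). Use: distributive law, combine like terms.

(-7 + 9·m - 6·n)·(-5 + 4·n - 8·m)·(-7·n - 9 + m)
= (35 - 28·n + 56·m - 45·m + 36·m·n - 72·m^2 + 30·n - 24·n^2 + 48·m·n)·(-7·n - 9 + m)    [distributive law]
= (35 + 2·n + 11·m + 84·m·n - 72·m^2 - 24·n^2)·(-7·n - 9 + m)    [combine like terms]
= -245·n - 315 + 35·m - 14·n^2 - 18·n + 2·m·n - 77·m·n - 99·m + 11·m^2 - 588·m·n^2 - 756·m·n + 84·m^2·n + 504·m^2·n + 648·m^2 - 72·m^3 + 168·n^3 + 216·n^2 - 24·m·n^2    [distributive law]
= -263·n - 315 - 64·m + 202·n^2 - 831·m·n + 659·m^2 - 612·m·n^2 + 588·m^2·n - 72·m^3 + 168·n^3    [combine like terms]

-263·n - 315 - 64·m + 202·n^2 - 831·m·n + 659·m^2 - 612·m·n^2 + 588·m^2·n - 72·m^3 + 168·n^3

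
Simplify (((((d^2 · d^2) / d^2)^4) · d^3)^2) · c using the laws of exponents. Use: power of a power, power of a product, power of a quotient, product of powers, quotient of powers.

cd^22

(((((d^2 · d^2) / d^2)^4) · d^3)^2) · c
= (((((d^2 · d^2) / d^2)^4)^2) · ((d^3)^2)) · c    [power of a product]
= ((((d^2 · d^2) / d^2)^8) · ((d^3)^2)) · c    [power of a power]
= ((((d^2 · d^2)^8) / ((d^2)^8)) · ((d^3)^2)) · c    [power of a quotient]
= (((((d^2)^8) · ((d^2)^8)) / ((d^2)^8)) · ((d^3)^2)) · c    [power of a product]
= (((d^16 · ((d^2)^8)) / ((d^2)^8)) · ((d^3)^2)) · c    [power of a power]
= (((d^16 · d^16) / ((d^2)^8)) · ((d^3)^2)) · c    [power of a power]
= ((d^32 / ((d^2)^8)) · ((d^3)^2)) · c    [product of powers]
= ((d^32 / d^16) · ((d^3)^2)) · c    [power of a power]
= (d^16 · ((d^3)^2)) · c    [quotient of powers]
= (d^16 · d^6) · c    [power of a power]
= d^22 · c    [product of powers]
= cd^22    [rearrange]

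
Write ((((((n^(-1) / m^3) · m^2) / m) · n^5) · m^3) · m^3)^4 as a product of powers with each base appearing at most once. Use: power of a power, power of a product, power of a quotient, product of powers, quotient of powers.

((((((n^(-1) / m^3) · m^2) / m) · n^5) · m^3) · m^3)^4
= ((((((n^(-1) / m^3) · m^2) / m) · n^5) · m^3)^4) · ((m^3)^4)    [power of a product]
= ((((((n^(-1) / m^3) · m^2) / m) · n^5)^4) · ((m^3)^4)) · ((m^3)^4)    [power of a product]
= ((((((n^(-1) / m^3) · m^2) / m)^4) · ((n^5)^4)) · ((m^3)^4)) · ((m^3)^4)    [power of a product]
= ((((((n^(-1) / m^3) · m^2)^4) / (m^4)) · ((n^5)^4)) · ((m^3)^4)) · ((m^3)^4)    [power of a quotient]
= ((((((n^(-1) / m^3)^4) · ((m^2)^4)) / (m^4)) · ((n^5)^4)) · ((m^3)^4)) · ((m^3)^4)    [power of a product]
= (((((((n^(-1))^4) / ((m^3)^4)) · ((m^2)^4)) / (m^4)) · ((n^5)^4)) · ((m^3)^4)) · ((m^3)^4)    [power of a quotient]
= (((((n^(-4) / ((m^3)^4)) · ((m^2)^4)) / (m^4)) · ((n^5)^4)) · ((m^3)^4)) · ((m^3)^4)    [power of a power]
= (((((n^(-4) / m^12) · ((m^2)^4)) / (m^4)) · ((n^5)^4)) · ((m^3)^4)) · ((m^3)^4)    [power of a power]
= (((((n^(-4) / m^12) · m^8) / (m^4)) · ((n^5)^4)) · ((m^3)^4)) · ((m^3)^4)    [power of a power]
= (((((n^(-4) / m^12) · m^8) / m^4) · n^20) · ((m^3)^4)) · ((m^3)^4)    [power of a power]
= (((((n^(-4) / m^12) · m^8) / m^4) · n^20) · m^12) · ((m^3)^4)    [power of a power]
= (((((n^(-4) / m^12) · m^8) / m^4) · n^20) · m^12) · m^12    [power of a power]
= m^16n^16    [quotient of powers; product of powers]

m^16n^16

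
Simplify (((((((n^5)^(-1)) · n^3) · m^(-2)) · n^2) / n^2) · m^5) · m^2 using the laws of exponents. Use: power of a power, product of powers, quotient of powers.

m^5n^(-2)

(((((((n^5)^(-1)) · n^3) · m^(-2)) · n^2) / n^2) · m^5) · m^2
= (((((n^(-5) · n^3) · m^(-2)) · n^2) / n^2) · m^5) · m^2    [power of a power]
= ((((n^(-2) · m^(-2)) · n^2) / n^2) · m^5) · m^2    [product of powers]
= m^5n^(-2)    [quotient of powers; product of powers]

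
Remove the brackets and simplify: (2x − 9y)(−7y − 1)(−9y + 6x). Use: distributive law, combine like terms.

504xy² − 84x²y + 72xy − 12x² − 567y³ − 81y²

(2x − 9y)(−7y − 1)(−9y + 6x)
= (−14xy − 2x + 63y² + 9y)(−9y + 6x)    [distributive law]
= 126xy² − 84x²y + 18xy − 12x² − 567y³ + 378xy² − 81y² + 54xy    [distributive law]
= 504xy² − 84x²y + 72xy − 12x² − 567y³ − 81y²    [combine like terms]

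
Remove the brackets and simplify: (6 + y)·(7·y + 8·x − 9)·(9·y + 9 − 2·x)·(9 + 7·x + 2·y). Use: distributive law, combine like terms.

(6 + y)·(7·y + 8·x − 9)·(9·y + 9 − 2·x)·(9 + 7·x + 2·y)
= (42·y + 48·x − 54 + 7·y^2 + 8·x·y − 9·y)·(9·y + 9 − 2·x)·(9 + 7·x + 2·y)    [distributive law]
= (33·y + 48·x − 54 + 7·y^2 + 8·x·y)·(9·y + 9 − 2·x)·(9 + 7·x + 2·y)    [combine like terms]
= (297·y^2 + 297·y − 66·x·y + 432·x·y + 432·x − 96·x^2 − 486·y − 486 + 108·x + 63·y^3 + 63·y^2 − 14·x·y^2 + 72·x·y^2 + 72·x·y − 16·x^2·y)·(9 + 7·x + 2·y)    [distributive law]
= (360·y^2 − 189·y + 438·x·y + 540·x − 96·x^2 − 486 + 63·y^3 + 58·x·y^2 − 16·x^2·y)·(9 + 7·x + 2·y)    [combine like terms]
= 3240·y^2 + 2520·x·y^2 + 720·y^3 − 1701·y − 1323·x·y − 378·y^2 + 3942·x·y + 3066·x^2·y + 876·x·y^2 + 4860·x + 3780·x^2 + 1080·x·y − 864·x^2 − 672·x^3 − 192·x^2·y − 4374 − 3402·x − 972·y + 567·y^3 + 441·x·y^3 + 126·y^4 + 522·x·y^2 + 406·x^2·y^2 + 116·x·y^3 − 144·x^2·y − 112·x^3·y − 32·x^2·y^2    [distributive law]
= 2862·y^2 + 3918·x·y^2 + 1287·y^3 − 2673·y + 3699·x·y + 2730·x^2·y + 1458·x + 2916·x^2 − 672·x^3 − 4374 + 557·x·y^3 + 126·y^4 + 374·x^2·y^2 − 112·x^3·y    [combine like terms]

2862·y^2 + 3918·x·y^2 + 1287·y^3 − 2673·y + 3699·x·y + 2730·x^2·y + 1458·x + 2916·x^2 − 672·x^3 − 4374 + 557·x·y^3 + 126·y^4 + 374·x^2·y^2 − 112·x^3·y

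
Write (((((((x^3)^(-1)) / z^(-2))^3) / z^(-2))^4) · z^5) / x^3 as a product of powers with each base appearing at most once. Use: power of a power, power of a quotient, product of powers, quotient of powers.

(((((((x^3)^(-1)) / z^(-2))^3) / z^(-2))^4) · z^5) / x^3
= (((((((x^3)^(-1)) / z^(-2))^3)^4) / ((z^(-2))^4)) · z^5) / x^3    [power of a quotient]
= ((((((x^3)^(-1)) / z^(-2))^12) / ((z^(-2))^4)) · z^5) / x^3    [power of a power]
= ((((((x^3)^(-1))^12) / ((z^(-2))^12)) / ((z^(-2))^4)) · z^5) / x^3    [power of a quotient]
= (((((x^3)^(-12)) / ((z^(-2))^12)) / ((z^(-2))^4)) · z^5) / x^3    [power of a power]
= (((x^(-36) / ((z^(-2))^12)) / ((z^(-2))^4)) · z^5) / x^3    [power of a power]
= (((x^(-36) / z^(-24)) / ((z^(-2))^4)) · z^5) / x^3    [power of a power]
= (((x^(-36) / z^(-24)) / z^(-8)) · z^5) / x^3    [power of a power]
= x^(-39)z^37    [quotient of powers; product of powers]

x^(-39)z^37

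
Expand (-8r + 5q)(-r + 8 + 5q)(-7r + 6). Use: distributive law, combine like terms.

-56r^3 + 496r^2 - 384r + 315qr^2 - 550qr + 240q - 175q^2r + 150q^2

(-8r + 5q)(-r + 8 + 5q)(-7r + 6)
= (8r^2 - 64r - 40qr - 5qr + 40q + 25q^2)(-7r + 6)    [distributive law]
= (8r^2 - 64r - 45qr + 40q + 25q^2)(-7r + 6)    [combine like terms]
= -56r^3 + 48r^2 + 448r^2 - 384r + 315qr^2 - 270qr - 280qr + 240q - 175q^2r + 150q^2    [distributive law]
= -56r^3 + 496r^2 - 384r + 315qr^2 - 550qr + 240q - 175q^2r + 150q^2    [combine like terms]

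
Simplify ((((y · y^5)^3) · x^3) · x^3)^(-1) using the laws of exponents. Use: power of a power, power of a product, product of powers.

((((y · y^5)^3) · x^3) · x^3)^(-1)
= ((((y · y^5)^3) · x^3)^(-1)) · ((x^3)^(-1))    [power of a product]
= ((((y · y^5)^3)^(-1)) · ((x^3)^(-1))) · ((x^3)^(-1))    [power of a product]
= (((y · y^5)^(-3)) · ((x^3)^(-1))) · ((x^3)^(-1))    [power of a power]
= (((y^(-3)) · ((y^5)^(-3))) · ((x^3)^(-1))) · ((x^3)^(-1))    [power of a product]
= ((y^(-3) · y^(-15)) · ((x^3)^(-1))) · ((x^3)^(-1))    [power of a power]
= (y^(-18) · ((x^3)^(-1))) · ((x^3)^(-1))    [product of powers]
= (y^(-18) · x^(-3)) · ((x^3)^(-1))    [power of a power]
= (y^(-18) · x^(-3)) · x^(-3)    [power of a power]
= x^(-6)y^(-18)    [product of powers]

x^(-6)y^(-18)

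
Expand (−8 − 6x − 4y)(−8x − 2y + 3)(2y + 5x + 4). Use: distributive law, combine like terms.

288xy + 422x^2 + 64x + 40y^2 − 32y − 96 + 316x^2y + 240x^3 + 128xy^2 + 16y^3

(−8 − 6x − 4y)(−8x − 2y + 3)(2y + 5x + 4)
= (64x + 16y − 24 + 48x^2 + 12xy − 18x + 32xy + 8y^2 − 12y)(2y + 5x + 4)    [distributive law]
= (46x + 4y − 24 + 48x^2 + 44xy + 8y^2)(2y + 5x + 4)    [combine like terms]
= 92xy + 230x^2 + 184x + 8y^2 + 20xy + 16y − 48y − 120x − 96 + 96x^2y + 240x^3 + 192x^2 + 88xy^2 + 220x^2y + 176xy + 16y^3 + 40xy^2 + 32y^2    [distributive law]
= 288xy + 422x^2 + 64x + 40y^2 − 32y − 96 + 316x^2y + 240x^3 + 128xy^2 + 16y^3    [combine like terms]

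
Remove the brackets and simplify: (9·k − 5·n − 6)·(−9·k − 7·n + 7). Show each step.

−81·k^2 − 18·k·n + 117·k + 35·n^2 + 7·n − 42

(9·k − 5·n − 6)·(−9·k − 7·n + 7)
= −81·k^2 − 63·k·n + 63·k + 45·k·n + 35·n^2 − 35·n + 54·k + 42·n − 42    [distributive law]
= −81·k^2 − 18·k·n + 117·k + 35·n^2 + 7·n − 42    [combine like terms]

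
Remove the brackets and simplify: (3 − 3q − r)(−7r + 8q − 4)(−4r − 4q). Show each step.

(3 − 3q − r)(−7r + 8q − 4)(−4r − 4q)
= (−21r + 24q − 12 + 21qr − 24q^2 + 12q + 7r^2 − 8qr + 4r)(−4r − 4q)    [distributive law]
= (−17r + 36q − 12 + 13qr − 24q^2 + 7r^2)(−4r − 4q)    [combine like terms]
= 68r^2 + 68qr − 144qr − 144q^2 + 48r + 48q − 52qr^2 − 52q^2r + 96q^2r + 96q^3 − 28r^3 − 28qr^2    [distributive law]
= 68r^2 − 76qr − 144q^2 + 48r + 48q − 80qr^2 + 44q^2r + 96q^3 − 28r^3    [combine like terms]

68r^2 − 76qr − 144q^2 + 48r + 48q − 80qr^2 + 44q^2r + 96q^3 − 28r^3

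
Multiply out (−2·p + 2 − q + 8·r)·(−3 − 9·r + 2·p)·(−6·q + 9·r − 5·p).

(−2·p + 2 − q + 8·r)·(−3 − 9·r + 2·p)·(−6·q + 9·r − 5·p)
= (6·p + 18·p·r − 4·p^2 − 6 − 18·r + 4·p + 3·q + 9·q·r − 2·p·q − 24·r − 72·r^2 + 16·p·r)·(−6·q + 9·r − 5·p)    [distributive law]
= (10·p + 34·p·r − 4·p^2 − 6 − 42·r + 3·q + 9·q·r − 2·p·q − 72·r^2)·(−6·q + 9·r − 5·p)    [combine like terms]
= −60·p·q + 90·p·r − 50·p^2 − 204·p·q·r + 306·p·r^2 − 170·p^2·r + 24·p^2·q − 36·p^2·r + 20·p^3 + 36·q − 54·r + 30·p + 252·q·r − 378·r^2 + 210·p·r − 18·q^2 + 27·q·r − 15·p·q − 54·q^2·r + 81·q·r^2 − 45·p·q·r + 12·p·q^2 − 18·p·q·r + 10·p^2·q + 432·q·r^2 − 648·r^3 + 360·p·r^2    [distributive law]
= −75·p·q + 300·p·r − 50·p^2 − 267·p·q·r + 666·p·r^2 − 206·p^2·r + 34·p^2·q + 20·p^3 + 36·q − 54·r + 30·p + 279·q·r − 378·r^2 − 18·q^2 − 54·q^2·r + 513·q·r^2 + 12·p·q^2 − 648·r^3    [combine like terms]

−75·p·q + 300·p·r − 50·p^2 − 267·p·q·r + 666·p·r^2 − 206·p^2·r + 34·p^2·q + 20·p^3 + 36·q − 54·r + 30·p + 279·q·r − 378·r^2 − 18·q^2 − 54·q^2·r + 513·q·r^2 + 12·p·q^2 − 648·r^3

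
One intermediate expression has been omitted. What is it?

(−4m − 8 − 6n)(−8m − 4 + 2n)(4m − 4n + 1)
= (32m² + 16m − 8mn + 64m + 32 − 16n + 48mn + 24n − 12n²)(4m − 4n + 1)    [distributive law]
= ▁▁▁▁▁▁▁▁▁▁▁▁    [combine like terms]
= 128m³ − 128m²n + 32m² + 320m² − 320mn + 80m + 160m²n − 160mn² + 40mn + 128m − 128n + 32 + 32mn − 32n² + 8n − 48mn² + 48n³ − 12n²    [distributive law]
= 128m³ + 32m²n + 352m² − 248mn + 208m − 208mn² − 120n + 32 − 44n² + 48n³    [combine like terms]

Applying combine like terms to the line above:

(32m² + 80m + 40mn + 32 + 8n − 12n²)(4m − 4n + 1)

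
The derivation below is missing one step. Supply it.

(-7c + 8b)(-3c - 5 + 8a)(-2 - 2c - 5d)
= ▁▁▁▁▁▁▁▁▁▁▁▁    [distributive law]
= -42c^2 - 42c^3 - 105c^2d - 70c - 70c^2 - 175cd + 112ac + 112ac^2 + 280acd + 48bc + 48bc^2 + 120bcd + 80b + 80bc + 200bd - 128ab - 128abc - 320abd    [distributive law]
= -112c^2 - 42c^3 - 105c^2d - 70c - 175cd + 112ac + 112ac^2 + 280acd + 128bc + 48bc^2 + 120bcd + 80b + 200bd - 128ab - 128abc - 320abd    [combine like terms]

After distributive law, the bracketed line is:

(21c^2 + 35c - 56ac - 24bc - 40b + 64ab)(-2 - 2c - 5d)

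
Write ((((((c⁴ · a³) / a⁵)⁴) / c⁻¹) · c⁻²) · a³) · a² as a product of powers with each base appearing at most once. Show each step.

((((((c⁴ · a³) / a⁵)⁴) / c⁻¹) · c⁻²) · a³) · a²
= ((((((c⁴ · a³)⁴) / ((a⁵)⁴)) / c⁻¹) · c⁻²) · a³) · a²    [power of a quotient]
= (((((((c⁴)⁴) · ((a³)⁴)) / ((a⁵)⁴)) / c⁻¹) · c⁻²) · a³) · a²    [power of a product]
= (((((c¹⁶ · ((a³)⁴)) / ((a⁵)⁴)) / c⁻¹) · c⁻²) · a³) · a²    [power of a power]
= (((((c¹⁶ · a¹²) / ((a⁵)⁴)) / c⁻¹) · c⁻²) · a³) · a²    [power of a power]
= (((((c¹⁶ · a¹²) / a²⁰) / c⁻¹) · c⁻²) · a³) · a²    [power of a power]
= a⁻³c¹⁵    [quotient of powers; product of powers]

a⁻³c¹⁵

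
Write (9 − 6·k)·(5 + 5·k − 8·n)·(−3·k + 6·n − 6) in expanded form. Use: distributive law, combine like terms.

−225·k + 702·n − 270 + 135·k^2 + 18·k·n − 432·n^2 + 90·k^3 − 324·k^2·n + 288·k·n^2

(9 − 6·k)·(5 + 5·k − 8·n)·(−3·k + 6·n − 6)
= (45 + 45·k − 72·n − 30·k − 30·k^2 + 48·k·n)·(−3·k + 6·n − 6)    [distributive law]
= (45 + 15·k − 72·n − 30·k^2 + 48·k·n)·(−3·k + 6·n − 6)    [combine like terms]
= −135·k + 270·n − 270 − 45·k^2 + 90·k·n − 90·k + 216·k·n − 432·n^2 + 432·n + 90·k^3 − 180·k^2·n + 180·k^2 − 144·k^2·n + 288·k·n^2 − 288·k·n    [distributive law]
= −225·k + 702·n − 270 + 135·k^2 + 18·k·n − 432·n^2 + 90·k^3 − 324·k^2·n + 288·k·n^2    [combine like terms]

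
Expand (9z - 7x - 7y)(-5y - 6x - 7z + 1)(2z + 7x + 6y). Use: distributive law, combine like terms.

-370yz^2 + 152xyz + 94y^2z - 451xz^2 + 49x^2z - 126z^3 + 18z^2 + 49xz + 40yz + 791x^2y + 707xy^2 + 294x^3 - 49x^2 - 91xy + 210y^3 - 42y^2

(9z - 7x - 7y)(-5y - 6x - 7z + 1)(2z + 7x + 6y)
= (-45yz - 54xz - 63z^2 + 9z + 35xy + 42x^2 + 49xz - 7x + 35y^2 + 42xy + 49yz - 7y)(2z + 7x + 6y)    [distributive law]
= (4yz - 5xz - 63z^2 + 9z + 77xy + 42x^2 - 7x + 35y^2 - 7y)(2z + 7x + 6y)    [combine like terms]
= 8yz^2 + 28xyz + 24y^2z - 10xz^2 - 35x^2z - 30xyz - 126z^3 - 441xz^2 - 378yz^2 + 18z^2 + 63xz + 54yz + 154xyz + 539x^2y + 462xy^2 + 84x^2z + 294x^3 + 252x^2y - 14xz - 49x^2 - 42xy + 70y^2z + 245xy^2 + 210y^3 - 14yz - 49xy - 42y^2    [distributive law]
= -370yz^2 + 152xyz + 94y^2z - 451xz^2 + 49x^2z - 126z^3 + 18z^2 + 49xz + 40yz + 791x^2y + 707xy^2 + 294x^3 - 49x^2 - 91xy + 210y^3 - 42y^2    [combine like terms]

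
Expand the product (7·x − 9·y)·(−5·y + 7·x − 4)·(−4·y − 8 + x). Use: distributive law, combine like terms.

437·x·y^2 + 932·x·y − 294·x^2·y − 420·x^2 + 49·x^3 + 224·x − 180·y^3 − 504·y^2 − 288·y

(7·x − 9·y)·(−5·y + 7·x − 4)·(−4·y − 8 + x)
= (−35·x·y + 49·x^2 − 28·x + 45·y^2 − 63·x·y + 36·y)·(−4·y − 8 + x)    [distributive law]
= (−98·x·y + 49·x^2 − 28·x + 45·y^2 + 36·y)·(−4·y − 8 + x)    [combine like terms]
= 392·x·y^2 + 784·x·y − 98·x^2·y − 196·x^2·y − 392·x^2 + 49·x^3 + 112·x·y + 224·x − 28·x^2 − 180·y^3 − 360·y^2 + 45·x·y^2 − 144·y^2 − 288·y + 36·x·y    [distributive law]
= 437·x·y^2 + 932·x·y − 294·x^2·y − 420·x^2 + 49·x^3 + 224·x − 180·y^3 − 504·y^2 − 288·y    [combine like terms]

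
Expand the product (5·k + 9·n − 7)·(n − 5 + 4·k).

(5·k + 9·n − 7)·(n − 5 + 4·k)
= 5·k·n − 25·k + 20·k^2 + 9·n^2 − 45·n + 36·k·n − 7·n + 35 − 28·k    [distributive law]
= 41·k·n − 53·k + 20·k^2 + 9·n^2 − 52·n + 35    [combine like terms]

41·k·n − 53·k + 20·k^2 + 9·n^2 − 52·n + 35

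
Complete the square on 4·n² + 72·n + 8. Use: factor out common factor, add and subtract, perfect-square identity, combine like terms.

4·n² + 72·n + 8
= 4(n² + 18·n) + 8    [factor out 4 from the n-terms]
= 4(n² + 18·n + 81 - 81) + 8    [add and subtract 81 inside the bracket]
= 4(n + 9)² - 324 + 8    [perfect-square identity]
= 4(n + 9)² - 316    [combine constants]

4(n + 9)² - 316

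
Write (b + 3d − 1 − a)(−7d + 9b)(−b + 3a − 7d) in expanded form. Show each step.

−83b^2d + 116abd − 119bd^2 − 9b^3 + 36ab^2 − 112ad^2 + 147d^3 + 56bd + 21ad − 49d^2 + 9b^2 − 27ab + 21a^2d − 27a^2b

(b + 3d − 1 − a)(−7d + 9b)(−b + 3a − 7d)
= (−7bd + 9b^2 − 21d^2 + 27bd + 7d − 9b + 7ad − 9ab)(−b + 3a − 7d)    [distributive law]
= (20bd + 9b^2 − 21d^2 + 7d − 9b + 7ad − 9ab)(−b + 3a − 7d)    [combine like terms]
= −20b^2d + 60abd − 140bd^2 − 9b^3 + 27ab^2 − 63b^2d + 21bd^2 − 63ad^2 + 147d^3 − 7bd + 21ad − 49d^2 + 9b^2 − 27ab + 63bd − 7abd + 21a^2d − 49ad^2 + 9ab^2 − 27a^2b + 63abd    [distributive law]
= −83b^2d + 116abd − 119bd^2 − 9b^3 + 36ab^2 − 112ad^2 + 147d^3 + 56bd + 21ad − 49d^2 + 9b^2 − 27ab + 21a^2d − 27a^2b    [combine like terms]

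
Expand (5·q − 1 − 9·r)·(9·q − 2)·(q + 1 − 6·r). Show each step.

45·q³ + 26·q² − 351·q²·r − 17·q + 51·q·r + 2 + 6·r + 486·q·r² − 108·r²

(5·q − 1 − 9·r)·(9·q − 2)·(q + 1 − 6·r)
= (45·q² − 10·q − 9·q + 2 − 81·q·r + 18·r)·(q + 1 − 6·r)    [distributive law]
= (45·q² − 19·q + 2 − 81·q·r + 18·r)·(q + 1 − 6·r)    [combine like terms]
= 45·q³ + 45·q² − 270·q²·r − 19·q² − 19·q + 114·q·r + 2·q + 2 − 12·r − 81·q²·r − 81·q·r + 486·q·r² + 18·q·r + 18·r − 108·r²    [distributive law]
= 45·q³ + 26·q² − 351·q²·r − 17·q + 51·q·r + 2 + 6·r + 486·q·r² − 108·r²    [combine like terms]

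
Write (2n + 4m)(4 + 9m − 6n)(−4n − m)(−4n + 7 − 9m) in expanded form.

(2n + 4m)(4 + 9m − 6n)(−4n − m)(−4n + 7 − 9m)
= (8n + 18mn − 12n² + 16m + 36m² − 24mn)(−4n − m)(−4n + 7 − 9m)    [distributive law]
= (8n − 6mn − 12n² + 16m + 36m²)(−4n − m)(−4n + 7 − 9m)    [combine like terms]
= (−32n² − 8mn + 24mn² + 6m²n + 48n³ + 12mn² − 64mn − 16m² − 144m²n − 36m³)(−4n + 7 − 9m)    [distributive law]
= (−32n² − 72mn + 36mn² − 138m²n + 48n³ − 16m² − 36m³)(−4n + 7 − 9m)    [combine like terms]
= 128n³ − 224n² + 288mn² + 288mn² − 504mn + 648m²n − 144mn³ + 252mn² − 324m²n² + 552m²n² − 966m²n + 1242m³n − 192n⁴ + 336n³ − 432mn³ + 64m²n − 112m² + 144m³ + 144m³n − 252m³ + 324m⁴    [distributive law]
= 464n³ − 224n² + 828mn² − 504mn − 254m²n − 576mn³ + 228m²n² + 1386m³n − 192n⁴ − 112m² − 108m³ + 324m⁴    [combine like terms]

464n³ − 224n² + 828mn² − 504mn − 254m²n − 576mn³ + 228m²n² + 1386m³n − 192n⁴ − 112m² − 108m³ + 324m⁴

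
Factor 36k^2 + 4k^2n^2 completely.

4k^2(9 + n^2)

36k^2 + 4k^2n^2
= 4(9k^2 + k^2n^2)    [factor out 4]
= 4k^2(9 + n^2)    [factor out k^2]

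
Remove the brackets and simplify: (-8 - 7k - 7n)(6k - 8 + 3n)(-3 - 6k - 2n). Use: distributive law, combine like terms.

(-8 - 7k - 7n)(6k - 8 + 3n)(-3 - 6k - 2n)
= (-48k + 64 - 24n - 42k^2 + 56k - 21kn - 42kn + 56n - 21n^2)(-3 - 6k - 2n)    [distributive law]
= (8k + 64 + 32n - 42k^2 - 63kn - 21n^2)(-3 - 6k - 2n)    [combine like terms]
= -24k - 48k^2 - 16kn - 192 - 384k - 128n - 96n - 192kn - 64n^2 + 126k^2 + 252k^3 + 84k^2n + 189kn + 378k^2n + 126kn^2 + 63n^2 + 126kn^2 + 42n^3    [distributive law]
= -408k + 78k^2 - 19kn - 192 - 224n - n^2 + 252k^3 + 462k^2n + 252kn^2 + 42n^3    [combine like terms]

-408k + 78k^2 - 19kn - 192 - 224n - n^2 + 252k^3 + 462k^2n + 252kn^2 + 42n^3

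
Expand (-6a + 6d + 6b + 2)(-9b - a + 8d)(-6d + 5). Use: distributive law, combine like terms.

(-6a + 6d + 6b + 2)(-9b - a + 8d)(-6d + 5)
= (54ab + 6a^2 - 48ad - 54bd - 6ad + 48d^2 - 54b^2 - 6ab + 48bd - 18b - 2a + 16d)(-6d + 5)    [distributive law]
= (48ab + 6a^2 - 54ad - 6bd + 48d^2 - 54b^2 - 18b - 2a + 16d)(-6d + 5)    [combine like terms]
= -288abd + 240ab - 36a^2d + 30a^2 + 324ad^2 - 270ad + 36bd^2 - 30bd - 288d^3 + 240d^2 + 324b^2d - 270b^2 + 108bd - 90b + 12ad - 10a - 96d^2 + 80d    [distributive law]
= -288abd + 240ab - 36a^2d + 30a^2 + 324ad^2 - 258ad + 36bd^2 + 78bd - 288d^3 + 144d^2 + 324b^2d - 270b^2 - 90b - 10a + 80d    [combine like terms]

-288abd + 240ab - 36a^2d + 30a^2 + 324ad^2 - 258ad + 36bd^2 + 78bd - 288d^3 + 144d^2 + 324b^2d - 270b^2 - 90b - 10a + 80d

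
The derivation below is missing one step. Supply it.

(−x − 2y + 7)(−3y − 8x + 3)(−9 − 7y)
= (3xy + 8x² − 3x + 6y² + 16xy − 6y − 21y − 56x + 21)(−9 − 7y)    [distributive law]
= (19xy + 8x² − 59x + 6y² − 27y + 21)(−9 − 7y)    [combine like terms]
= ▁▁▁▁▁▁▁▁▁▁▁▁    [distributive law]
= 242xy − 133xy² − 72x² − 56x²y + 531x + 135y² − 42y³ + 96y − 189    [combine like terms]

By distributive law:

−171xy − 133xy² − 72x² − 56x²y + 531x + 413xy − 54y² − 42y³ + 243y + 189y² − 189 − 147y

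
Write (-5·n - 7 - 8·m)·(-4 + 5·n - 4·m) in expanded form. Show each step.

(-5·n - 7 - 8·m)·(-4 + 5·n - 4·m)
= 20·n - 25·n² + 20·m·n + 28 - 35·n + 28·m + 32·m - 40·m·n + 32·m²    [distributive law]
= -15·n - 25·n² - 20·m·n + 28 + 60·m + 32·m²    [combine like terms]

-15·n - 25·n² - 20·m·n + 28 + 60·m + 32·m²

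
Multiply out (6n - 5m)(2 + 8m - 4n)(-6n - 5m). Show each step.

-72n^2 - 288mn^2 - 100m^2n + 144n^3 + 50m^2 + 200m^3

(6n - 5m)(2 + 8m - 4n)(-6n - 5m)
= (12n + 48mn - 24n^2 - 10m - 40m^2 + 20mn)(-6n - 5m)    [distributive law]
= (12n + 68mn - 24n^2 - 10m - 40m^2)(-6n - 5m)    [combine like terms]
= -72n^2 - 60mn - 408mn^2 - 340m^2n + 144n^3 + 120mn^2 + 60mn + 50m^2 + 240m^2n + 200m^3    [distributive law]
= -72n^2 - 288mn^2 - 100m^2n + 144n^3 + 50m^2 + 200m^3    [combine like terms]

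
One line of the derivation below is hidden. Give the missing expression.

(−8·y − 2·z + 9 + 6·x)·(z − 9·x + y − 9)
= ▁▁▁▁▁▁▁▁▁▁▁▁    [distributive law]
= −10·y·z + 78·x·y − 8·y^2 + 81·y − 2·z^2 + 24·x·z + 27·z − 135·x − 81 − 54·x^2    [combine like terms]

Applying distributive law to the line above:

−8·y·z + 72·x·y − 8·y^2 + 72·y − 2·z^2 + 18·x·z − 2·y·z + 18·z + 9·z − 81·x + 9·y − 81 + 6·x·z − 54·x^2 + 6·x·y − 54·x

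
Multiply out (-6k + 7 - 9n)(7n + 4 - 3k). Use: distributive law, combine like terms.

(-6k + 7 - 9n)(7n + 4 - 3k)
= -42kn - 24k + 18k^2 + 49n + 28 - 21k - 63n^2 - 36n + 27kn    [distributive law]
= -15kn - 45k + 18k^2 + 13n + 28 - 63n^2    [combine like terms]

-15kn - 45k + 18k^2 + 13n + 28 - 63n^2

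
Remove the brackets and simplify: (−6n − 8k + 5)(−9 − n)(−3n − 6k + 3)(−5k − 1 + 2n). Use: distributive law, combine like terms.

(−6n − 8k + 5)(−9 − n)(−3n − 6k + 3)(−5k − 1 + 2n)
= (54n + 6n^2 + 72k + 8kn − 45 − 5n)(−3n − 6k + 3)(−5k − 1 + 2n)    [distributive law]
= (49n + 6n^2 + 72k + 8kn − 45)(−3n − 6k + 3)(−5k − 1 + 2n)    [combine like terms]
= (−147n^2 − 294kn + 147n − 18n^3 − 36kn^2 + 18n^2 − 216kn − 432k^2 + 216k − 24kn^2 − 48k^2n + 24kn + 135n + 270k − 135)(−5k − 1 + 2n)    [distributive law]
= (−129n^2 − 486kn + 282n − 18n^3 − 60kn^2 − 432k^2 + 486k − 48k^2n − 135)(−5k − 1 + 2n)    [combine like terms]
= 645kn^2 + 129n^2 − 258n^3 + 2430k^2n + 486kn − 972kn^2 − 1410kn − 282n + 564n^2 + 90kn^3 + 18n^3 − 36n^4 + 300k^2n^2 + 60kn^2 − 120kn^3 + 2160k^3 + 432k^2 − 864k^2n − 2430k^2 − 486k + 972kn + 240k^3n + 48k^2n − 96k^2n^2 + 675k + 135 − 270n    [distributive law]
= −267kn^2 + 693n^2 − 240n^3 + 1614k^2n + 48kn − 552n − 30kn^3 − 36n^4 + 204k^2n^2 + 2160k^3 − 1998k^2 + 189k + 240k^3n + 135    [combine like terms]

−267kn^2 + 693n^2 − 240n^3 + 1614k^2n + 48kn − 552n − 30kn^3 − 36n^4 + 204k^2n^2 + 2160k^3 − 1998k^2 + 189k + 240k^3n + 135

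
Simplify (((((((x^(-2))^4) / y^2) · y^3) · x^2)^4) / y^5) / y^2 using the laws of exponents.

(((((((x^(-2))^4) / y^2) · y^3) · x^2)^4) / y^5) / y^2
= (((((((x^(-2))^4) / y^2) · y^3)^4) · ((x^2)^4)) / y^5) / y^2    [power of a product]
= (((((((x^(-2))^4) / y^2)^4) · ((y^3)^4)) · ((x^2)^4)) / y^5) / y^2    [power of a product]
= (((((((x^(-2))^4)^4) / ((y^2)^4)) · ((y^3)^4)) · ((x^2)^4)) / y^5) / y^2    [power of a quotient]
= ((((((x^(-2))^16) / ((y^2)^4)) · ((y^3)^4)) · ((x^2)^4)) / y^5) / y^2    [power of a power]
= ((((x^(-32) / ((y^2)^4)) · ((y^3)^4)) · ((x^2)^4)) / y^5) / y^2    [power of a power]
= ((((x^(-32) / y^8) · ((y^3)^4)) · ((x^2)^4)) / y^5) / y^2    [power of a power]
= ((((x^(-32) / y^8) · y^12) · ((x^2)^4)) / y^5) / y^2    [power of a power]
= ((((x^(-32) / y^8) · y^12) · x^8) / y^5) / y^2    [power of a power]
= x^(-24)y^(-3)    [quotient of powers; product of powers]

x^(-24)y^(-3)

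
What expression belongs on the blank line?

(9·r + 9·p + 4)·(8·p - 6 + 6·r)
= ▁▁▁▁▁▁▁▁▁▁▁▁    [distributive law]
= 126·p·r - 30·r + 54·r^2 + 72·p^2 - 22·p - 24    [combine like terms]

By distributive law:

72·p·r - 54·r + 54·r^2 + 72·p^2 - 54·p + 54·p·r + 32·p - 24 + 24·r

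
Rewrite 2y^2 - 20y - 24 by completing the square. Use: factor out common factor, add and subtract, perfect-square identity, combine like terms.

2y^2 - 20y - 24
= 2(y^2 - 10y) - 24    [factor out 2 from the y-terms]
= 2(y^2 - 10y + 25 - 25) - 24    [add and subtract 25 inside the bracket]
= 2(y - 5)^2 - 50 - 24    [perfect-square identity]
= 2(y - 5)^2 - 74    [combine constants]

2(y - 5)^2 - 74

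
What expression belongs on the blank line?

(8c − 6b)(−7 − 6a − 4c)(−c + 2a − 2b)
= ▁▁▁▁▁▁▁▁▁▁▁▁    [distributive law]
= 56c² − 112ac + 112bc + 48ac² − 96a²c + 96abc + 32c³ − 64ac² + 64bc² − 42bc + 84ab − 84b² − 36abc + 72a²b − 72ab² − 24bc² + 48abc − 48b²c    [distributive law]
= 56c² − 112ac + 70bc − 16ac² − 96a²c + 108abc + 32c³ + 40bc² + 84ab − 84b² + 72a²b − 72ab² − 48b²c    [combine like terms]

After distributive law, the bracketed line is:

(−56c − 48ac − 32c² + 42b + 36ab + 24bc)(−c + 2a − 2b)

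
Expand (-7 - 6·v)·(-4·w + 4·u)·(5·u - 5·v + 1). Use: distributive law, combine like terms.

140·u·w - 116·v·w + 28·w - 140·u² + 116·u·v - 28·u + 120·u·v·w - 120·v²·w - 120·u²·v + 120·u·v²

(-7 - 6·v)·(-4·w + 4·u)·(5·u - 5·v + 1)
= (28·w - 28·u + 24·v·w - 24·u·v)·(5·u - 5·v + 1)    [distributive law]
= 140·u·w - 140·v·w + 28·w - 140·u² + 140·u·v - 28·u + 120·u·v·w - 120·v²·w + 24·v·w - 120·u²·v + 120·u·v² - 24·u·v    [distributive law]
= 140·u·w - 116·v·w + 28·w - 140·u² + 116·u·v - 28·u + 120·u·v·w - 120·v²·w - 120·u²·v + 120·u·v²    [combine like terms]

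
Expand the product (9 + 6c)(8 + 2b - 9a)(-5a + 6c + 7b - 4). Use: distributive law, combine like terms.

-36a + 240c + 432b - 288 - 657ab + 396bc + 126b^2 + 405a^2 - 510ac + 288c^2 - 438abc + 72bc^2 + 84b^2c + 270a^2c - 324ac^2

(9 + 6c)(8 + 2b - 9a)(-5a + 6c + 7b - 4)
= (72 + 18b - 81a + 48c + 12bc - 54ac)(-5a + 6c + 7b - 4)    [distributive law]
= -360a + 432c + 504b - 288 - 90ab + 108bc + 126b^2 - 72b + 405a^2 - 486ac - 567ab + 324a - 240ac + 288c^2 + 336bc - 192c - 60abc + 72bc^2 + 84b^2c - 48bc + 270a^2c - 324ac^2 - 378abc + 216ac    [distributive law]
= -36a + 240c + 432b - 288 - 657ab + 396bc + 126b^2 + 405a^2 - 510ac + 288c^2 - 438abc + 72bc^2 + 84b^2c + 270a^2c - 324ac^2    [combine like terms]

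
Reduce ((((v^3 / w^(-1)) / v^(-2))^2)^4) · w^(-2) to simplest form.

((((v^3 / w^(-1)) / v^(-2))^2)^4) · w^(-2)
= (((v^3 / w^(-1)) / v^(-2))^8) · w^(-2)    [power of a power]
= (((v^3 / w^(-1))^8) / ((v^(-2))^8)) · w^(-2)    [power of a quotient]
= ((((v^3)^8) / ((w^(-1))^8)) / ((v^(-2))^8)) · w^(-2)    [power of a quotient]
= ((v^24 / ((w^(-1))^8)) / ((v^(-2))^8)) · w^(-2)    [power of a power]
= ((v^24 / w^(-8)) / ((v^(-2))^8)) · w^(-2)    [power of a power]
= ((v^24 / w^(-8)) / v^(-16)) · w^(-2)    [power of a power]
= v^40·w^6    [quotient of powers]

v^40·w^6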